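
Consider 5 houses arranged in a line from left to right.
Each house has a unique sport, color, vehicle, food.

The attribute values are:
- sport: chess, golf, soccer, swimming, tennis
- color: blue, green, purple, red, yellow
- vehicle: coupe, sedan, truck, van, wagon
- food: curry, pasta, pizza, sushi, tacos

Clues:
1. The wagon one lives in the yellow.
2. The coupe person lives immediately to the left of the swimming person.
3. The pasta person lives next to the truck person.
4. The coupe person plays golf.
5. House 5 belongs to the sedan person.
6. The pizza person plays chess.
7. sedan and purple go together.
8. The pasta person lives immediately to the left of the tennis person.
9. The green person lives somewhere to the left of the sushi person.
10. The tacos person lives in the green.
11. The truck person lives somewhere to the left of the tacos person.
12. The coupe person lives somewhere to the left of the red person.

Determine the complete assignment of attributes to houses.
Solution:

House | Sport | Color | Vehicle | Food
--------------------------------------
  1   | soccer | yellow | wagon | pasta
  2   | tennis | blue | truck | curry
  3   | golf | green | coupe | tacos
  4   | swimming | red | van | sushi
  5   | chess | purple | sedan | pizza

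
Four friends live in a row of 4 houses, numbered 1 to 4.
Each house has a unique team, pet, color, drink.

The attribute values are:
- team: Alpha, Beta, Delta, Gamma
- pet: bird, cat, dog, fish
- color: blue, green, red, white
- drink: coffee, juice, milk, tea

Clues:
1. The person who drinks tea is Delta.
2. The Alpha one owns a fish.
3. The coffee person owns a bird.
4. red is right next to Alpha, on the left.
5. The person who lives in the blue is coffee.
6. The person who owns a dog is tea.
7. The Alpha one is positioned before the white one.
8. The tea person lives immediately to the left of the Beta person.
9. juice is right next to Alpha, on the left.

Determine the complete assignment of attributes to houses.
Solution:

House | Team | Pet | Color | Drink
----------------------------------
  1   | Gamma | cat | red | juice
  2   | Alpha | fish | green | milk
  3   | Delta | dog | white | tea
  4   | Beta | bird | blue | coffee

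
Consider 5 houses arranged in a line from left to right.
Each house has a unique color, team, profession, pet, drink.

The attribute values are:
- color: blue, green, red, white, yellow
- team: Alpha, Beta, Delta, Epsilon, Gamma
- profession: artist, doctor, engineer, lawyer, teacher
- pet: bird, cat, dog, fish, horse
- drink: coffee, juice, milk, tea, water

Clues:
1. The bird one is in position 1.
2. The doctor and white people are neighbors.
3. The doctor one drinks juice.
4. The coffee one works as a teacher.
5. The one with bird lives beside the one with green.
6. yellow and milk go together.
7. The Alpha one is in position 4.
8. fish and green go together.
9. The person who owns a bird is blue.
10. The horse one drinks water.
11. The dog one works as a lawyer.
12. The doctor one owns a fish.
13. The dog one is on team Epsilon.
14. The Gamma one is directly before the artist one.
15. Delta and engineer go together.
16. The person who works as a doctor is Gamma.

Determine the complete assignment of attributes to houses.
Solution:

House | Color | Team | Profession | Pet | Drink
-----------------------------------------------
  1   | blue | Delta | engineer | bird | tea
  2   | green | Gamma | doctor | fish | juice
  3   | white | Beta | artist | horse | water
  4   | red | Alpha | teacher | cat | coffee
  5   | yellow | Epsilon | lawyer | dog | milk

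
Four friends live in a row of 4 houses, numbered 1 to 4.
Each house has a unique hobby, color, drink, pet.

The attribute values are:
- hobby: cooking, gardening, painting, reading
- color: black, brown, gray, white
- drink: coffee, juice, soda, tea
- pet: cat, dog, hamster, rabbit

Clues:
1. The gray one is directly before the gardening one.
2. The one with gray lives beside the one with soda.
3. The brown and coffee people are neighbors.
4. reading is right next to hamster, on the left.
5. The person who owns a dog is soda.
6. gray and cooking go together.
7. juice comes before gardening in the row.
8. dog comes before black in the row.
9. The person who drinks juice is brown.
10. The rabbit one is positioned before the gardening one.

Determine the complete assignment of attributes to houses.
Solution:

House | Hobby | Color | Drink | Pet
-----------------------------------
  1   | reading | brown | juice | rabbit
  2   | cooking | gray | coffee | hamster
  3   | gardening | white | soda | dog
  4   | painting | black | tea | cat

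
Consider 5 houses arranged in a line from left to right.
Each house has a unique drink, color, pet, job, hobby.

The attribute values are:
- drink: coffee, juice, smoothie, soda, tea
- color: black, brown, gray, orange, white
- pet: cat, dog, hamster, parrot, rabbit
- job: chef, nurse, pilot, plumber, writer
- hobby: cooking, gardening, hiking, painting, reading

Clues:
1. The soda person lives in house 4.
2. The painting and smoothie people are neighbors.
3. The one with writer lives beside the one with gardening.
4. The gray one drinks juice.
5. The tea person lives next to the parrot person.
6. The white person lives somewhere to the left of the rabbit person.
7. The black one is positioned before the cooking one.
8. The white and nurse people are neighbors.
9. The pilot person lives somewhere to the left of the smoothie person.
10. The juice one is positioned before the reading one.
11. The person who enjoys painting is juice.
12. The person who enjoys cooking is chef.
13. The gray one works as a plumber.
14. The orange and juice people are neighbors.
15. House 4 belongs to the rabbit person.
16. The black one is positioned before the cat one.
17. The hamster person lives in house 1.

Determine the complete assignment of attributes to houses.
Solution:

House | Drink | Color | Pet | Job | Hobby
-----------------------------------------
  1   | tea | orange | hamster | pilot | hiking
  2   | juice | gray | parrot | plumber | painting
  3   | smoothie | white | dog | writer | reading
  4   | soda | black | rabbit | nurse | gardening
  5   | coffee | brown | cat | chef | cooking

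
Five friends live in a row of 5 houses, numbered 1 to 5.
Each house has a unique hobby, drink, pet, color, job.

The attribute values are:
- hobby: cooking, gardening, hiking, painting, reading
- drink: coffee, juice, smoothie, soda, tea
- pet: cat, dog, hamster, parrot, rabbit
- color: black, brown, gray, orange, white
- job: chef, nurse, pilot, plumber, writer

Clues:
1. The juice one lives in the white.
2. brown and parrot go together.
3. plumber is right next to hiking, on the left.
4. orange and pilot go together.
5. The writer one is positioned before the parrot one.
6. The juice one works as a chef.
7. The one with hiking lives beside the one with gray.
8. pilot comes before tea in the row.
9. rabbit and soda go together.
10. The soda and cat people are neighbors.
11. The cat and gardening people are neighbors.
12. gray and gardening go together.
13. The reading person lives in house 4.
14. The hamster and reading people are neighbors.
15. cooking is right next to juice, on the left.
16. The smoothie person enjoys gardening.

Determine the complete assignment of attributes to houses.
Solution:

House | Hobby | Drink | Pet | Color | Job
-----------------------------------------
  1   | cooking | soda | rabbit | black | plumber
  2   | hiking | juice | cat | white | chef
  3   | gardening | smoothie | hamster | gray | writer
  4   | reading | coffee | dog | orange | pilot
  5   | painting | tea | parrot | brown | nurse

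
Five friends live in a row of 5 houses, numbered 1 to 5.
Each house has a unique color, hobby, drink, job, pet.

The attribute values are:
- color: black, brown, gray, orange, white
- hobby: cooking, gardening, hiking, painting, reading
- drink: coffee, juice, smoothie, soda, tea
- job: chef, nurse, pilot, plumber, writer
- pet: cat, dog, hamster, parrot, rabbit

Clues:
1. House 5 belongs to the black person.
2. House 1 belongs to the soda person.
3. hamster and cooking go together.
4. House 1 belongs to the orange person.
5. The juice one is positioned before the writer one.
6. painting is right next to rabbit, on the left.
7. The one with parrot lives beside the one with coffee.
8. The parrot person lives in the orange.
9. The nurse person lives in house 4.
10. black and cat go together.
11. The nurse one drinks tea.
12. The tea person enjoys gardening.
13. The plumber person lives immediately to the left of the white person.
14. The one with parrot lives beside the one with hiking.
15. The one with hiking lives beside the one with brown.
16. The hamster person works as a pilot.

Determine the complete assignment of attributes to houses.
Solution:

House | Color | Hobby | Drink | Job | Pet
-----------------------------------------
  1   | orange | painting | soda | plumber | parrot
  2   | white | hiking | coffee | chef | rabbit
  3   | brown | cooking | juice | pilot | hamster
  4   | gray | gardening | tea | nurse | dog
  5   | black | reading | smoothie | writer | cat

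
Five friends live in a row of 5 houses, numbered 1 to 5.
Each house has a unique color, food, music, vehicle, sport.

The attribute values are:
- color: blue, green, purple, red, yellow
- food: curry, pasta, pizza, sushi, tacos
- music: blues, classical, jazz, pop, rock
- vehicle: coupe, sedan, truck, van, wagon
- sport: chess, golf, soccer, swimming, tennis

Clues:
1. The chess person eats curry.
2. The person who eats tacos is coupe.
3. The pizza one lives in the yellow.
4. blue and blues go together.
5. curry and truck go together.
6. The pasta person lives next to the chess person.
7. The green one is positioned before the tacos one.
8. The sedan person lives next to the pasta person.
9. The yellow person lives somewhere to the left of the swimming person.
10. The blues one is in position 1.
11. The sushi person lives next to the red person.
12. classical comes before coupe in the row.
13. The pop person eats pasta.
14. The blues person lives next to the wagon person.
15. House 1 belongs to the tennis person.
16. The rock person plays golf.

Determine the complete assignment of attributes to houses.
Solution:

House | Color | Food | Music | Vehicle | Sport
----------------------------------------------
  1   | blue | sushi | blues | sedan | tennis
  2   | red | pasta | pop | wagon | soccer
  3   | green | curry | classical | truck | chess
  4   | yellow | pizza | rock | van | golf
  5   | purple | tacos | jazz | coupe | swimming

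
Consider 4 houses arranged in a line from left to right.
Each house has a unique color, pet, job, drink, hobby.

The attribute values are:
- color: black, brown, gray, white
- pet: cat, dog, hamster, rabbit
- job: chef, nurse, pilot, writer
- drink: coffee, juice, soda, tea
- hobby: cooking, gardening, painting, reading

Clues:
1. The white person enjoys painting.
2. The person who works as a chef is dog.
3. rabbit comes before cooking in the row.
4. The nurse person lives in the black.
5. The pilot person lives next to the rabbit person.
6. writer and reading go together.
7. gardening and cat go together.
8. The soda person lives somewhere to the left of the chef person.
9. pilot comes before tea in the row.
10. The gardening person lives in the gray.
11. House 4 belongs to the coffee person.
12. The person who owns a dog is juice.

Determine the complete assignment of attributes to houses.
Solution:

House | Color | Pet | Job | Drink | Hobby
-----------------------------------------
  1   | gray | cat | pilot | soda | gardening
  2   | brown | rabbit | writer | tea | reading
  3   | white | dog | chef | juice | painting
  4   | black | hamster | nurse | coffee | cooking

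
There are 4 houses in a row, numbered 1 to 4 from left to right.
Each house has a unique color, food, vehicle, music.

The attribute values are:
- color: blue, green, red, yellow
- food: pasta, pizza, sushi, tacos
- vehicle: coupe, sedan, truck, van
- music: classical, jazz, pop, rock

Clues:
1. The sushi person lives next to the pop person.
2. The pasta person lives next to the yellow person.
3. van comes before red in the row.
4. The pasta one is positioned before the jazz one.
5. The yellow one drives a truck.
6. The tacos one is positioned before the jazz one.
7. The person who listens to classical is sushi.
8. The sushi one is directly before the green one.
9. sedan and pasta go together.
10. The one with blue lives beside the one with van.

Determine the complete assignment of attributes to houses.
Solution:

House | Color | Food | Vehicle | Music
--------------------------------------
  1   | blue | sushi | coupe | classical
  2   | green | tacos | van | pop
  3   | red | pasta | sedan | rock
  4   | yellow | pizza | truck | jazz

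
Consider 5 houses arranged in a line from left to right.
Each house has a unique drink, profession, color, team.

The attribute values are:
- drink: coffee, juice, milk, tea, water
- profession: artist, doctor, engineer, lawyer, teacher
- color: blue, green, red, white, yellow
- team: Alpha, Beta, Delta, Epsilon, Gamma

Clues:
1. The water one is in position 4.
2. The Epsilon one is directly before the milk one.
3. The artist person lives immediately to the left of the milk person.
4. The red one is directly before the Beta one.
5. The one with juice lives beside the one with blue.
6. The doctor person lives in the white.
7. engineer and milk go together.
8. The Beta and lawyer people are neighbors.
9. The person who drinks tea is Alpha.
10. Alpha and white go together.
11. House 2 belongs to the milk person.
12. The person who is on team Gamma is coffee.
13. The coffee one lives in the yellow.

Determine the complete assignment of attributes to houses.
Solution:

House | Drink | Profession | Color | Team
-----------------------------------------
  1   | juice | artist | red | Epsilon
  2   | milk | engineer | blue | Beta
  3   | coffee | lawyer | yellow | Gamma
  4   | water | teacher | green | Delta
  5   | tea | doctor | white | Alpha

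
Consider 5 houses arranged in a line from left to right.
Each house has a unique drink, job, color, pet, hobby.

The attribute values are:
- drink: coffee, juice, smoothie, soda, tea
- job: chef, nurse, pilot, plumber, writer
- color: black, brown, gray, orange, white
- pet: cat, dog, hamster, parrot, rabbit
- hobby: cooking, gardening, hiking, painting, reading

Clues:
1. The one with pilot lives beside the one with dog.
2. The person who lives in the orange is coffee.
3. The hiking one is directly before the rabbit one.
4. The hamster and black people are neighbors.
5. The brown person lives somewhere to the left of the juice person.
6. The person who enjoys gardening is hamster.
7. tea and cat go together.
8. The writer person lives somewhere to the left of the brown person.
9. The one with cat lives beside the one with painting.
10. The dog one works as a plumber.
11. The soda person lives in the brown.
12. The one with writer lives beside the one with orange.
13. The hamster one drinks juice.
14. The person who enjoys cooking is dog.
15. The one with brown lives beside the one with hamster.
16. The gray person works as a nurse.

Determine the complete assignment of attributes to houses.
Solution:

House | Drink | Job | Color | Pet | Hobby
-----------------------------------------
  1   | tea | writer | white | cat | hiking
  2   | coffee | pilot | orange | rabbit | painting
  3   | soda | plumber | brown | dog | cooking
  4   | juice | nurse | gray | hamster | gardening
  5   | smoothie | chef | black | parrot | reading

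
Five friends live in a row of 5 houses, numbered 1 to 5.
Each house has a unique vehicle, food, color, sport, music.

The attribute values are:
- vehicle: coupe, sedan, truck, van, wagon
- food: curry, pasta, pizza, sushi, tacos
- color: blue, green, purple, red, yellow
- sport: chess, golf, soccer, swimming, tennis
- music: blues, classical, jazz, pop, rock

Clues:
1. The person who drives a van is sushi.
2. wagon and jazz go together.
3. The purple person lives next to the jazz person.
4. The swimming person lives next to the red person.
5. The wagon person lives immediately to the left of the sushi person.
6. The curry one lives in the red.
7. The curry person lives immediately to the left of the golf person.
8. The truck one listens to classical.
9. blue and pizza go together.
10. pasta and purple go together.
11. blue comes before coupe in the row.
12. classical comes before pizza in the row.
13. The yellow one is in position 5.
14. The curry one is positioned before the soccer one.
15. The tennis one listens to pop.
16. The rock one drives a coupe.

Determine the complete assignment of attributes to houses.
Solution:

House | Vehicle | Food | Color | Sport | Music
----------------------------------------------
  1   | truck | pasta | purple | swimming | classical
  2   | wagon | curry | red | chess | jazz
  3   | van | sushi | green | golf | blues
  4   | sedan | pizza | blue | tennis | pop
  5   | coupe | tacos | yellow | soccer | rock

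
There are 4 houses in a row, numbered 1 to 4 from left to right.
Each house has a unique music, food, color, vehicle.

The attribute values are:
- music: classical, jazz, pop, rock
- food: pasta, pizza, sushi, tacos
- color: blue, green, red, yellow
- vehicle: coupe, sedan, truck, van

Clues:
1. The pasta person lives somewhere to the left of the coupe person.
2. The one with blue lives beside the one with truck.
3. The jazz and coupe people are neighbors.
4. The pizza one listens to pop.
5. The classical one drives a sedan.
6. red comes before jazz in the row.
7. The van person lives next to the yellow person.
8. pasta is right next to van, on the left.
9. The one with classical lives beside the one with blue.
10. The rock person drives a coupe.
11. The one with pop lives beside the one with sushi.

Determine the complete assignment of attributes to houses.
Solution:

House | Music | Food | Color | Vehicle
--------------------------------------
  1   | classical | pasta | red | sedan
  2   | pop | pizza | blue | van
  3   | jazz | sushi | yellow | truck
  4   | rock | tacos | green | coupe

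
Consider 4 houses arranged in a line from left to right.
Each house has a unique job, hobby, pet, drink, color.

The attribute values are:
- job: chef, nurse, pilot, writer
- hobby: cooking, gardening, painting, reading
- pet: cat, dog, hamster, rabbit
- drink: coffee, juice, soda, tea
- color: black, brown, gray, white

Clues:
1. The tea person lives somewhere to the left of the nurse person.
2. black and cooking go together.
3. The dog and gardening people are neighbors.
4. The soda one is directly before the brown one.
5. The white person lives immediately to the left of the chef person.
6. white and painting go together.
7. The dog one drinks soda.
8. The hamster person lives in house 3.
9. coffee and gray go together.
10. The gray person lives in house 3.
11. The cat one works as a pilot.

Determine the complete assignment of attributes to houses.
Solution:

House | Job | Hobby | Pet | Drink | Color
-----------------------------------------
  1   | writer | painting | dog | soda | white
  2   | chef | gardening | rabbit | tea | brown
  3   | nurse | reading | hamster | coffee | gray
  4   | pilot | cooking | cat | juice | black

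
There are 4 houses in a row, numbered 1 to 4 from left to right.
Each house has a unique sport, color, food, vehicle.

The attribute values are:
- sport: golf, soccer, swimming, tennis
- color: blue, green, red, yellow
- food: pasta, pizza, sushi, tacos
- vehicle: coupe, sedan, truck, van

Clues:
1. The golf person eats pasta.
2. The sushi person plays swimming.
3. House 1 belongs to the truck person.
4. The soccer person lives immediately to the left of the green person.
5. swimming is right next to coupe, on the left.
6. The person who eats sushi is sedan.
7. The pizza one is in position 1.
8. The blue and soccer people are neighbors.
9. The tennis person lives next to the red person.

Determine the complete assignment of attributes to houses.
Solution:

House | Sport | Color | Food | Vehicle
--------------------------------------
  1   | tennis | blue | pizza | truck
  2   | soccer | red | tacos | van
  3   | swimming | green | sushi | sedan
  4   | golf | yellow | pasta | coupe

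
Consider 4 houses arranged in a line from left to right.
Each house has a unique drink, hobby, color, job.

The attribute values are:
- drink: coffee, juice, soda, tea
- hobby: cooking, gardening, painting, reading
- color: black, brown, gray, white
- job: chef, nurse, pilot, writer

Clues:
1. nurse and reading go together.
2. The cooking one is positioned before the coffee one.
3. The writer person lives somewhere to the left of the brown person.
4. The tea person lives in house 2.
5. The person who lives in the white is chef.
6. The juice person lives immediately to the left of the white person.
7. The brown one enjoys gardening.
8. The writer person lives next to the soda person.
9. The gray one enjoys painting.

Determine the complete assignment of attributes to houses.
Solution:

House | Drink | Hobby | Color | Job
-----------------------------------
  1   | juice | reading | black | nurse
  2   | tea | cooking | white | chef
  3   | coffee | painting | gray | writer
  4   | soda | gardening | brown | pilot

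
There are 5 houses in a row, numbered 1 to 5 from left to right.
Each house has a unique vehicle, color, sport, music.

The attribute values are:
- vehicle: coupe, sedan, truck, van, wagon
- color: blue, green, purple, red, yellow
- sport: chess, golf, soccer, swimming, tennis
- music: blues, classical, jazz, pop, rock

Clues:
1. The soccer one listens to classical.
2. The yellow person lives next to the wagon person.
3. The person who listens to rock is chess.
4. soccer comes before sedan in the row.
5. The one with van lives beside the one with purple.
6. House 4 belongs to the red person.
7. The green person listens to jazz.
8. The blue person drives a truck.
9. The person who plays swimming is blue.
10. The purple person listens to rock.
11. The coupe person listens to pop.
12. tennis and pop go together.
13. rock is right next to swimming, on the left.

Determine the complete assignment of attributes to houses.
Solution:

House | Vehicle | Color | Sport | Music
---------------------------------------
  1   | van | yellow | soccer | classical
  2   | wagon | purple | chess | rock
  3   | truck | blue | swimming | blues
  4   | coupe | red | tennis | pop
  5   | sedan | green | golf | jazz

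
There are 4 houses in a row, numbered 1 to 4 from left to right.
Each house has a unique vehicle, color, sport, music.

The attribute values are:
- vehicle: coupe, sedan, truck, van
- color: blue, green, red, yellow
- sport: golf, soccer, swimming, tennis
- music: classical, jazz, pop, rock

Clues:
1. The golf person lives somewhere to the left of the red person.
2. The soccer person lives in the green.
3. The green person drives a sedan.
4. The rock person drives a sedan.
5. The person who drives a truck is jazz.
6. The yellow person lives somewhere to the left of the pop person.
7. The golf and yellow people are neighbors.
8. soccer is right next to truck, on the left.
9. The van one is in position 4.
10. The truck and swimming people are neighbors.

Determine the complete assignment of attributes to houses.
Solution:

House | Vehicle | Color | Sport | Music
---------------------------------------
  1   | sedan | green | soccer | rock
  2   | truck | blue | golf | jazz
  3   | coupe | yellow | swimming | classical
  4   | van | red | tennis | pop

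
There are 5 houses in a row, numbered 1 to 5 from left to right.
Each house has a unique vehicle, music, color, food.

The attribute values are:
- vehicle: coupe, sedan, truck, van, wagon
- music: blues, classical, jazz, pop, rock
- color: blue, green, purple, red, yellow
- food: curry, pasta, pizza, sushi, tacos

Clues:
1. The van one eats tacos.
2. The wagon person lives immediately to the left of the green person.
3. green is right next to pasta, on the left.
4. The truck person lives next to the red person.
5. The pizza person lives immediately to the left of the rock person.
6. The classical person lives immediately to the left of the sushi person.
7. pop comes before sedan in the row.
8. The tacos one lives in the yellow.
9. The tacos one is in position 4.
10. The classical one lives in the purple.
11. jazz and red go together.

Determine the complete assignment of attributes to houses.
Solution:

House | Vehicle | Music | Color | Food
--------------------------------------
  1   | wagon | classical | purple | pizza
  2   | truck | rock | green | sushi
  3   | coupe | jazz | red | pasta
  4   | van | pop | yellow | tacos
  5   | sedan | blues | blue | curry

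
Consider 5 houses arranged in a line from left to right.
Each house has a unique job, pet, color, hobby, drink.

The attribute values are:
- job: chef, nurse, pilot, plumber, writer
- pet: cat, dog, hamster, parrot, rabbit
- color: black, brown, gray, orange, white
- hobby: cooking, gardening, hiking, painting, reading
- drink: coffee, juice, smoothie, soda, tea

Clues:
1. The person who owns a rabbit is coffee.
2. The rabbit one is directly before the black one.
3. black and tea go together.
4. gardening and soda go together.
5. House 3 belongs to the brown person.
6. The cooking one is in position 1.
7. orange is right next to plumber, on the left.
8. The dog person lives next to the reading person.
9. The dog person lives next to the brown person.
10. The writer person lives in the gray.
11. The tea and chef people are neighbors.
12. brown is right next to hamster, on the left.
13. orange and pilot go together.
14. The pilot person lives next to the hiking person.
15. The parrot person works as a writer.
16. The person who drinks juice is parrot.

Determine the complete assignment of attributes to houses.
Solution:

House | Job | Pet | Color | Hobby | Drink
-----------------------------------------
  1   | pilot | rabbit | orange | cooking | coffee
  2   | plumber | dog | black | hiking | tea
  3   | chef | cat | brown | reading | smoothie
  4   | nurse | hamster | white | gardening | soda
  5   | writer | parrot | gray | painting | juice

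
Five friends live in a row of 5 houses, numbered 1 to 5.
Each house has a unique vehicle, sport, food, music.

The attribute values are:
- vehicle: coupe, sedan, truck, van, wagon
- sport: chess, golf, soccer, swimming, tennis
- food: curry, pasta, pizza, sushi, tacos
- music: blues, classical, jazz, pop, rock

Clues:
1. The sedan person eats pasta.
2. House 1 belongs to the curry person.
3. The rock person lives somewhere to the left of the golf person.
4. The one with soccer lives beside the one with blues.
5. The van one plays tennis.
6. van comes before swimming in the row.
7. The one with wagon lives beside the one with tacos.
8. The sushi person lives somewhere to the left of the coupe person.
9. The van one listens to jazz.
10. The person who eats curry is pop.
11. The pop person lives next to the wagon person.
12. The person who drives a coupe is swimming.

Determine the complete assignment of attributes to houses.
Solution:

House | Vehicle | Sport | Food | Music
--------------------------------------
  1   | truck | soccer | curry | pop
  2   | wagon | chess | sushi | blues
  3   | van | tennis | tacos | jazz
  4   | coupe | swimming | pizza | rock
  5   | sedan | golf | pasta | classical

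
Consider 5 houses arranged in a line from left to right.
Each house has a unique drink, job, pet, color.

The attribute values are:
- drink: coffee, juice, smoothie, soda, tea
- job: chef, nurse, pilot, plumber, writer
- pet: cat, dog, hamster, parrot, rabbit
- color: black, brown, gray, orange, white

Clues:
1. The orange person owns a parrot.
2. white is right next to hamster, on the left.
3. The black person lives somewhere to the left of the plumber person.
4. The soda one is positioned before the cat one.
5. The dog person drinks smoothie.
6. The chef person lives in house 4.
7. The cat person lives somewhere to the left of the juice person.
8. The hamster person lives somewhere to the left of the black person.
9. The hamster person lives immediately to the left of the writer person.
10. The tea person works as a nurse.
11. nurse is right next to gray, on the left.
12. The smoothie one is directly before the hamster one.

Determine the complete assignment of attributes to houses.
Solution:

House | Drink | Job | Pet | Color
---------------------------------
  1   | smoothie | pilot | dog | white
  2   | tea | nurse | hamster | brown
  3   | soda | writer | rabbit | gray
  4   | coffee | chef | cat | black
  5   | juice | plumber | parrot | orange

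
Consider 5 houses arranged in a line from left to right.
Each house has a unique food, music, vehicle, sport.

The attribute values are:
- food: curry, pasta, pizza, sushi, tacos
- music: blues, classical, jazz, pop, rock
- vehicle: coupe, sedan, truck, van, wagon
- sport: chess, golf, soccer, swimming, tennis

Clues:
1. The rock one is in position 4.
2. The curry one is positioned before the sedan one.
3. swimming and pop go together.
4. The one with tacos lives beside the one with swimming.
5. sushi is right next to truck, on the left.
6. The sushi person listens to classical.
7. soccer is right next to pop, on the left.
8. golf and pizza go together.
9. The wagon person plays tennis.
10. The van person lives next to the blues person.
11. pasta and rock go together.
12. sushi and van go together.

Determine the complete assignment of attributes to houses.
Solution:

House | Food | Music | Vehicle | Sport
--------------------------------------
  1   | sushi | classical | van | chess
  2   | tacos | blues | truck | soccer
  3   | curry | pop | coupe | swimming
  4   | pasta | rock | wagon | tennis
  5   | pizza | jazz | sedan | golf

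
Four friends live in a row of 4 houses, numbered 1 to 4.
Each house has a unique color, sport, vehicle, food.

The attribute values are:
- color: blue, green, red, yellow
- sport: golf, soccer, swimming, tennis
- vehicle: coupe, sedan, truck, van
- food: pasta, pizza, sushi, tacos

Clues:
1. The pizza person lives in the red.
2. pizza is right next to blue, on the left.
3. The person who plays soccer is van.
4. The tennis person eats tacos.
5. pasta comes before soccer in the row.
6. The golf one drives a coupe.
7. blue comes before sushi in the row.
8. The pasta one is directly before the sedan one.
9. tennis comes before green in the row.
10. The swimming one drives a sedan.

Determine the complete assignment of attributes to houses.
Solution:

House | Color | Sport | Vehicle | Food
--------------------------------------
  1   | yellow | golf | coupe | pasta
  2   | red | swimming | sedan | pizza
  3   | blue | tennis | truck | tacos
  4   | green | soccer | van | sushi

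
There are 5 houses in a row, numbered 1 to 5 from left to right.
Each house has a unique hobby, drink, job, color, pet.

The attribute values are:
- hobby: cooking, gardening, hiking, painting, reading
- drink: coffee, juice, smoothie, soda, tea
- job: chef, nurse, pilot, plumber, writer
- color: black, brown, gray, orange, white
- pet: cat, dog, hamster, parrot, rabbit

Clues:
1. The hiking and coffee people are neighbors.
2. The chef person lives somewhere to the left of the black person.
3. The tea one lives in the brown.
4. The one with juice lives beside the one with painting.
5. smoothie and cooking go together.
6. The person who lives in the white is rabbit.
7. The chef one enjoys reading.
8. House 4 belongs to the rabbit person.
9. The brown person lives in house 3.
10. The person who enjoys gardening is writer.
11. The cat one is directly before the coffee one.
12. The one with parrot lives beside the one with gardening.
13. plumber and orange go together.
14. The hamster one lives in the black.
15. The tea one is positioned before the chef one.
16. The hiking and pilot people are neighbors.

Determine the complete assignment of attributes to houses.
Solution:

House | Hobby | Drink | Job | Color | Pet
-----------------------------------------
  1   | hiking | juice | plumber | orange | cat
  2   | painting | coffee | pilot | gray | parrot
  3   | gardening | tea | writer | brown | dog
  4   | reading | soda | chef | white | rabbit
  5   | cooking | smoothie | nurse | black | hamster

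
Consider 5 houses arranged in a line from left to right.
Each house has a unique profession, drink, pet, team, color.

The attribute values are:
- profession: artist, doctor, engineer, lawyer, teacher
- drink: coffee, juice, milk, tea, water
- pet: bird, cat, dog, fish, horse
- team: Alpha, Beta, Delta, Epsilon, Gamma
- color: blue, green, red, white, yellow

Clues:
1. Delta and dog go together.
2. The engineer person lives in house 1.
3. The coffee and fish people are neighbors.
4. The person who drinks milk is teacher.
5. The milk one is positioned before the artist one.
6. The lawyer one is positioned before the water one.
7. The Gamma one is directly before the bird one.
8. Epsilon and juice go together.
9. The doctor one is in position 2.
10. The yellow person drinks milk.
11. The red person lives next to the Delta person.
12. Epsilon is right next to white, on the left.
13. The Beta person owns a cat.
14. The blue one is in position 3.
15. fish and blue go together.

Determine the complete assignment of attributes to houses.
Solution:

House | Profession | Drink | Pet | Team | Color
-----------------------------------------------
  1   | engineer | juice | horse | Epsilon | red
  2   | doctor | coffee | dog | Delta | white
  3   | lawyer | tea | fish | Gamma | blue
  4   | teacher | milk | bird | Alpha | yellow
  5   | artist | water | cat | Beta | green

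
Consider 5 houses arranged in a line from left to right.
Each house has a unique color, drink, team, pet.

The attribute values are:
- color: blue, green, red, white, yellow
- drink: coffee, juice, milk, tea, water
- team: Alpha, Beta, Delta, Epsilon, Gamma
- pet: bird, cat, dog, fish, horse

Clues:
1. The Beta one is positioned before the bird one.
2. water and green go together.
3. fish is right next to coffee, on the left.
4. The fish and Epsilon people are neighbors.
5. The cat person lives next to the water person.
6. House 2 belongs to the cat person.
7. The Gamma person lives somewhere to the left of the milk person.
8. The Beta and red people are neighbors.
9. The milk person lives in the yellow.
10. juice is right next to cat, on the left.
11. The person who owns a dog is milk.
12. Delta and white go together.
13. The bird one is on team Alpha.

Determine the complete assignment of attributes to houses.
Solution:

House | Color | Drink | Team | Pet
----------------------------------
  1   | white | juice | Delta | fish
  2   | blue | coffee | Epsilon | cat
  3   | green | water | Gamma | horse
  4   | yellow | milk | Beta | dog
  5   | red | tea | Alpha | bird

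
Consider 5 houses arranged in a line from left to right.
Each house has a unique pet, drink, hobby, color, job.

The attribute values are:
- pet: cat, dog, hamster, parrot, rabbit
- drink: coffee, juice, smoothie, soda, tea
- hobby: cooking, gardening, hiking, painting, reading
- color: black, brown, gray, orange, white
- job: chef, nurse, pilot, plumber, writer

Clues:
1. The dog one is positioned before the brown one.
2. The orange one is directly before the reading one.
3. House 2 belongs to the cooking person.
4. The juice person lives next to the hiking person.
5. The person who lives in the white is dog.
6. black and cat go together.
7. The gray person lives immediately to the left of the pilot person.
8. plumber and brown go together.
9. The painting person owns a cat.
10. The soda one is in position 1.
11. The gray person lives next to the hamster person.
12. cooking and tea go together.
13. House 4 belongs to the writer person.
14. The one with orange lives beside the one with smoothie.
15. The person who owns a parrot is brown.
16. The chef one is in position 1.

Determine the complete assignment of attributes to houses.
Solution:

House | Pet | Drink | Hobby | Color | Job
-----------------------------------------
  1   | rabbit | soda | gardening | gray | chef
  2   | hamster | tea | cooking | orange | pilot
  3   | dog | smoothie | reading | white | nurse
  4   | cat | juice | painting | black | writer
  5   | parrot | coffee | hiking | brown | plumber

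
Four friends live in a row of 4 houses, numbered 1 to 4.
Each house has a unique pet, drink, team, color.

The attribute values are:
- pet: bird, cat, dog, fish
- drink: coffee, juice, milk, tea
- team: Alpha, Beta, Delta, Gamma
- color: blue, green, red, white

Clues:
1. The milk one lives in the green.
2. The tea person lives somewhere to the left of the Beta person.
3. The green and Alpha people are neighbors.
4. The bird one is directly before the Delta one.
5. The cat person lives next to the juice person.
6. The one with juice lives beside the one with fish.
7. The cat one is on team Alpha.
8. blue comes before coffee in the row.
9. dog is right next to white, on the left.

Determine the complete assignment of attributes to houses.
Solution:

House | Pet | Drink | Team | Color
----------------------------------
  1   | dog | milk | Gamma | green
  2   | cat | tea | Alpha | white
  3   | bird | juice | Beta | blue
  4   | fish | coffee | Delta | red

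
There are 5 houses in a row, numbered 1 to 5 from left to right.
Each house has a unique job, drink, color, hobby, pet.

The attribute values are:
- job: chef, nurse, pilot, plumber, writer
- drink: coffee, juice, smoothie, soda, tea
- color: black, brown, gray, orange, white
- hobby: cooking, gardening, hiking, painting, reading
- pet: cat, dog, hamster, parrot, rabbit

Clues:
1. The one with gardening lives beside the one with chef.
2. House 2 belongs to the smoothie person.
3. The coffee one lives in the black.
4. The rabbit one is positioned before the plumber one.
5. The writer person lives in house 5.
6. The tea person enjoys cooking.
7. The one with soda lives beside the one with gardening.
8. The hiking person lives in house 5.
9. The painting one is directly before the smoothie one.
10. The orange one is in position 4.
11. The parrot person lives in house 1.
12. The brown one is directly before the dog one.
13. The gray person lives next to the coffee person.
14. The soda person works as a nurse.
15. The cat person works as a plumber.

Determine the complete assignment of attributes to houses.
Solution:

House | Job | Drink | Color | Hobby | Pet
-----------------------------------------
  1   | nurse | soda | brown | painting | parrot
  2   | pilot | smoothie | gray | gardening | dog
  3   | chef | coffee | black | reading | rabbit
  4   | plumber | tea | orange | cooking | cat
  5   | writer | juice | white | hiking | hamster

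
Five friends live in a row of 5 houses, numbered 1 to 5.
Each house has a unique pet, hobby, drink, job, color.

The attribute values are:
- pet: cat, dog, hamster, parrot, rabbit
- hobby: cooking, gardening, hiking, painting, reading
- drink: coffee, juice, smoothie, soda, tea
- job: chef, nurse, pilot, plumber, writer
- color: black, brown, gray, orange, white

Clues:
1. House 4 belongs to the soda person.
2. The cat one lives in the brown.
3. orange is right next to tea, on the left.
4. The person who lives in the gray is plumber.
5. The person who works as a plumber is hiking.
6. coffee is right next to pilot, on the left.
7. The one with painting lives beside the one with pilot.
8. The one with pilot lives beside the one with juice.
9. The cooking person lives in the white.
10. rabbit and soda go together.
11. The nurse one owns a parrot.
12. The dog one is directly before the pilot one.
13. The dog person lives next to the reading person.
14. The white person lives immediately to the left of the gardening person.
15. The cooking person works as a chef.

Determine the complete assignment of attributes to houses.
Solution:

House | Pet | Hobby | Drink | Job | Color
-----------------------------------------
  1   | dog | painting | coffee | writer | orange
  2   | cat | reading | tea | pilot | brown
  3   | hamster | hiking | juice | plumber | gray
  4   | rabbit | cooking | soda | chef | white
  5   | parrot | gardening | smoothie | nurse | black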